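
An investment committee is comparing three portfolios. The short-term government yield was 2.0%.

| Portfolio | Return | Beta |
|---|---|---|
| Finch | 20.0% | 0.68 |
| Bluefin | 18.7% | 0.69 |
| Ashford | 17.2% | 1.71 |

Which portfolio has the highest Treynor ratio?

Finch: Treynor = (20.0% − 2.0%) / 0.68 = 26.471
Bluefin: Treynor = (18.7% − 2.0%) / 0.69 = 24.203
Ashford: Treynor = (17.2% − 2.0%) / 1.71 = 8.889
Highest: Finch (26.471).

Finch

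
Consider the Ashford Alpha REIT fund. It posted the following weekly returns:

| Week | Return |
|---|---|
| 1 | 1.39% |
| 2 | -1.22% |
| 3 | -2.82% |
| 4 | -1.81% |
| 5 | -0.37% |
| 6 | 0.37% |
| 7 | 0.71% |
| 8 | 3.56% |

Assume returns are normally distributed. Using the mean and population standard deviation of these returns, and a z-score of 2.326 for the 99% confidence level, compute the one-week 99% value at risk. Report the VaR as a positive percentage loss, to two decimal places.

4.38

r̄ = (1.39 − 1.22 − 2.82 − 1.81 − 0.37 + 0.37 + 0.71 + 3.56) / 8 = -0.0238%
Σ(r − r̄)² = 28.0960; population σ = √(28.0960/8) = 1.8740%
VaR = −(r̄ − z·σ) = −(-0.0238 − 2.326 × 1.8740) = −(-4.3827) = 4.3827%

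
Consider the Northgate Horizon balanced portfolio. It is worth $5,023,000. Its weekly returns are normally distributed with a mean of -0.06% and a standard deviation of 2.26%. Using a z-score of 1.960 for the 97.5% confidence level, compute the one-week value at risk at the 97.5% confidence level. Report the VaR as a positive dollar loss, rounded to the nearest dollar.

$225,513

Return at the 97.5% tail: μ − z·σ = -0.06% − 1.960 × 2.26% = -0.06 − 4.4296 = -4.4896%
VaR = −(-4.4896%) × $5,023,000 = 4.4896% × $5,023,000 = $225,513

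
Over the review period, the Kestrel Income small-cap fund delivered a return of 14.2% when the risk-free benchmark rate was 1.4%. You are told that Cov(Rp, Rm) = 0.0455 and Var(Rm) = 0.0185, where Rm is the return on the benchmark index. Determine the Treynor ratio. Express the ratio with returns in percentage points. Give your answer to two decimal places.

5.20

β = Cov / Var = 0.0455 / 0.0185 = 2.4595
Treynor = (Rp − Rf) / β = (14.2% − 1.4%) / 2.4595 = 12.80 / 2.4595 = 5.2043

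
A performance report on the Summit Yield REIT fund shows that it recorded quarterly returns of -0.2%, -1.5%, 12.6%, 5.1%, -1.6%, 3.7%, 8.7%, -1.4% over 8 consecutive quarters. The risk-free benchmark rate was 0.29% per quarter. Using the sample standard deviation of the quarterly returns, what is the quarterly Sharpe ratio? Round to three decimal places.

0.539

r̄ = (-0.2 − 1.5 + 12.6 + 5.1 − 1.6 + 3.7 + 8.7 − 1.4) / 8 = 25.40 / 8 = 3.1750%
Σ(r − r̄)² = (-0.2 − 3.1750)² + (-1.5 − 3.1750)² + (12.6 − 3.1750)² + … = 200.3150
σ = √[200.3150 / 7] = 5.3494%
Sharpe = (r̄ − rf) / σ = (3.1750 − 0.29) / 5.3494 = 2.8850 / 5.3494 = 0.5393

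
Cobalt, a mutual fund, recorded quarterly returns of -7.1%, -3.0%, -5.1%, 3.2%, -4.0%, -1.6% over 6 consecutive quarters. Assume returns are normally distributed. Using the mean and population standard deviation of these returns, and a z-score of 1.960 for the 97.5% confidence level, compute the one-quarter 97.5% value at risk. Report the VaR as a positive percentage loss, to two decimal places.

r̄ = (-7.1 − 3 − 5.1 + 3.2 − 4 − 1.6) / 6 = -2.9333%
Σ(r − r̄)² = 62.5933; population σ = √(62.5933/6) = 3.2299%
VaR = −(r̄ − z·σ) = −(-2.9333 − 1.960 × 3.2299) = −(-9.2639) = 9.2639%

9.26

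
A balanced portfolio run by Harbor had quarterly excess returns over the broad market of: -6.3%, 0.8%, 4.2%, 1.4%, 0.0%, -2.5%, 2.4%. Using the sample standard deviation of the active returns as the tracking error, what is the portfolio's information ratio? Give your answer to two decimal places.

r̄ = (-6.3 + 0.8 + 4.2 + 1.4 + 0 − 2.5 + 2.4) / 7 = 0.0000%
Sample σ = √[Σ(r − r̄)² / 6] = √[71.9400 / 6] = √11.9900 = 3.4627%
IR = r̄ / tracking error = 0.0000 / 3.4627 = 0.0000

0.00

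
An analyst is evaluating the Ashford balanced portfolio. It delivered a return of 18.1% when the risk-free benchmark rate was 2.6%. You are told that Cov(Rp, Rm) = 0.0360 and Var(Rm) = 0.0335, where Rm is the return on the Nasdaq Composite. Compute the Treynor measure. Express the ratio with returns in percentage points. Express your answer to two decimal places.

14.42

β = Cov / Var = 0.0360 / 0.0335 = 1.0746
Treynor = (Rp − Rf) / β = (18.1% − 2.6%) / 1.0746 = 15.50 / 1.0746 = 14.4240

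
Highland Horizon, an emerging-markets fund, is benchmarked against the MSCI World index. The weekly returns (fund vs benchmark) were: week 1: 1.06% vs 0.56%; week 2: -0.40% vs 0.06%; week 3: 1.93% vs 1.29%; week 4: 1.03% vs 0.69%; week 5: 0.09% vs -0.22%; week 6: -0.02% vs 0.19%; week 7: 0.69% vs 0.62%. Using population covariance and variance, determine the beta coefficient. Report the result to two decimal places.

r̄p = 0.6257%,  r̄m = 0.4557%
Cov = Σ(rp − r̄p)(rm − r̄m) / 7 = 0.3112
Var(rm) = Σ(rm − r̄m)² / 7 = 0.2104
β = Cov / Var = 0.3112 / 0.2104 = 1.4791

1.48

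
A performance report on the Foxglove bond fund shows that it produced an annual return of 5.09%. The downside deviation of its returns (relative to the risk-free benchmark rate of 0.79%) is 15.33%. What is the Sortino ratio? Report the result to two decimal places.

0.28

Sortino = (Rp − Rf) / σd = (5.09% − 0.79%) / 15.33% = 4.30% / 15.33% = 0.2805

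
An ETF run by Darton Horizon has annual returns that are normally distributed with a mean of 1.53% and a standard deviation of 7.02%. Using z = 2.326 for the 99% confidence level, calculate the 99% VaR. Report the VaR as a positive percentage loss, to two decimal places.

14.80

VaR (as % loss) = −(μ − z·σ) = −(1.53% − 2.326 × 7.02%) = −(-14.79852%) = 14.79852%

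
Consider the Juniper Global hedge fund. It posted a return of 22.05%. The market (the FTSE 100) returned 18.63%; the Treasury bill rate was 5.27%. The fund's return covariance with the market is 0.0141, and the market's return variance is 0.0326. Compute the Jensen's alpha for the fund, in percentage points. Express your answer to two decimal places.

β = Cov / Var = 0.0141 / 0.0326 = 0.4325
E[R] = Rf + β(Rm − Rf) = 5.27% + 0.4325 × (18.63% − 5.27%) = 11.0482%
α = Rp − E[R] = 22.05% − 11.0482% = 11.0018

11.00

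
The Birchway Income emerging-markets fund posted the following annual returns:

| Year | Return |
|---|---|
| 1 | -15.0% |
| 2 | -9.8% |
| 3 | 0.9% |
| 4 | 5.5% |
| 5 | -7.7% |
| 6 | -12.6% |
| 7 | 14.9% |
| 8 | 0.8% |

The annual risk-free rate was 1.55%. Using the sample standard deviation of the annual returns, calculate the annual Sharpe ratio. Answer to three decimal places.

r̄ = (-15 − 9.8 + 0.9 + 5.5 − 7.7 − 12.6 + 14.9 + 0.8) / 8 = -2.8750%
Sample std dev = √[726.6750 / 7] = 10.1888%
Sharpe = (r̄ − rf) / σ = (-2.8750 − 1.55) / 10.1888 = -4.4250 / 10.1888 = -0.4343

-0.434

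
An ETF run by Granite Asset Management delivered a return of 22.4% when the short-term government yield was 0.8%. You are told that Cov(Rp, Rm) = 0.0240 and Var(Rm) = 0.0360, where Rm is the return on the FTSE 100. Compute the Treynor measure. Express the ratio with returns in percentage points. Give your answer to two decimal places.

32.40

β = Cov / Var = 0.0240 / 0.0360 = 0.6667
Treynor = (Rp − Rf) / β = (22.4% − 0.8%) / 0.6667 = 21.60 / 0.6667 = 32.3984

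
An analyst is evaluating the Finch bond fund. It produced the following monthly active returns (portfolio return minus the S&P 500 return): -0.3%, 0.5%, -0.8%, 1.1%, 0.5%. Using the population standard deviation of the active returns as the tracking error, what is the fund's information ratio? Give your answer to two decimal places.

r̄ = (-0.3 + 0.5 − 0.8 + 1.1 + 0.5) / 5 = 1.00 / 5 = 0.2000%
Population std dev = √[2.2400 / 5] = 0.6693%
IR = r̄ / tracking error = 0.2000 / 0.6693 = 0.2988

0.30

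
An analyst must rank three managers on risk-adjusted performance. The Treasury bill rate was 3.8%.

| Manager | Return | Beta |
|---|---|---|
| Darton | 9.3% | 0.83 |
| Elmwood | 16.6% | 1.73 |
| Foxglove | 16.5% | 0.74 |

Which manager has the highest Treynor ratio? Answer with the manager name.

Darton: Treynor = (9.3% − 3.8%) / 0.83 = 6.627
Elmwood: Treynor = (16.6% − 3.8%) / 1.73 = 7.399
Foxglove: Treynor = (16.5% − 3.8%) / 0.74 = 17.162
Highest: Foxglove (17.162).

Foxglove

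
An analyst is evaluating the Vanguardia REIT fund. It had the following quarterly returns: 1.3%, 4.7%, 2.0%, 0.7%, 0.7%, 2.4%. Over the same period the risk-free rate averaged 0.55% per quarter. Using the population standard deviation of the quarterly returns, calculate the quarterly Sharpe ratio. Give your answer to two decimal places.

r̄ = (1.3 + 4.7 + 2 + 0.7 + 0.7 + 2.4) / 6 = 1.9667%
Σ(r − r̄)² = (1.3 − 1.9667)² + (4.7 − 1.9667)² + (2 − 1.9667)² + … = 11.3133
population σ = √(11.3133 / 6) = √1.8856 = 1.3732%
Sharpe = (r̄ − rf) / σ = (1.9667 − 0.55) / 1.3732 = 1.4167 / 1.3732 = 1.0317

1.03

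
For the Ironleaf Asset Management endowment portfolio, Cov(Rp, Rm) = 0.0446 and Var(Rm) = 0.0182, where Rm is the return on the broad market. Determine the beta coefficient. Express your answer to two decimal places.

2.45

β = Cov(Rp, Rm) / Var(Rm) = 0.0446 / 0.0182 = 2.4505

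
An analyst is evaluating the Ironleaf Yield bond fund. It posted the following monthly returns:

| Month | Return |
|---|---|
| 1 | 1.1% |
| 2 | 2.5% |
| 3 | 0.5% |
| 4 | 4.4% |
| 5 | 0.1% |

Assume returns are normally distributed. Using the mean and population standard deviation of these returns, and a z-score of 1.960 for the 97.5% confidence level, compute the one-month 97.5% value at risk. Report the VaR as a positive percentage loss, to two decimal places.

r̄ = (1.1 + 2.5 + 0.5 + 4.4 + 0.1) / 5 = 1.7200%
Σ(r − r̄)² = (1.1 − 1.7200)² + (2.5 − 1.7200)² + … = 12.2880
population σ = √(12.2880 / 5) = √2.4576 = 1.5677%
VaR = −(r̄ − z·σ) = −(1.7200 − 1.960 × 1.5677) = −(-1.3527) = 1.3527%

1.35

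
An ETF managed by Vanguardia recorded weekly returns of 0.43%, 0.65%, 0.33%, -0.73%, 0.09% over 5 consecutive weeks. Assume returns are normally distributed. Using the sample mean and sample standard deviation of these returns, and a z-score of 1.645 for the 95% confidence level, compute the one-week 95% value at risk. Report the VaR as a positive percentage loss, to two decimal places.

Mean return μ = 0.770 / 5 = 0.1540%
Σ(r − μ)² = 1.1387; sample σ = √(1.1387/4) = 0.5335%
VaR = −(μ − z·σ) = −(0.1540 − 1.645 × 0.5335) = −(-0.7236) = 0.7236%

0.72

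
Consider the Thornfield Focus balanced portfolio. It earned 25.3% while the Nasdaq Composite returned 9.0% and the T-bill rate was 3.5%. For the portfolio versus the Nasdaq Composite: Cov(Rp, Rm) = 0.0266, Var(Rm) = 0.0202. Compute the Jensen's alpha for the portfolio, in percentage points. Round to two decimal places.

β = Cov / Var = 0.0266 / 0.0202 = 1.3168
E[R] = Rf + β(Rm − Rf) = 3.5% + 1.3168 × (9.0% − 3.5%) = 10.7424%
α = Rp − E[R] = 25.3% − 10.7424% = 14.5576

14.56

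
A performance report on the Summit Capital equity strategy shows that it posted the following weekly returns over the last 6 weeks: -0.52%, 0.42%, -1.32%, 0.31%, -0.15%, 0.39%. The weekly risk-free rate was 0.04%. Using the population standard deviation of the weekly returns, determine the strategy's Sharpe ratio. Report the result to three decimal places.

-0.297

r̄ = (-0.52 + 0.42 − 1.32 + 0.31 − 0.15 + 0.39) / 6 = -0.870 / 6 = -0.1450%
Population std dev = √[2.3338 / 6] = 0.6237%
Sharpe = (r̄ − rf) / σ = (-0.1450 − 0.04) / 0.6237 = -0.1850 / 0.6237 = -0.2966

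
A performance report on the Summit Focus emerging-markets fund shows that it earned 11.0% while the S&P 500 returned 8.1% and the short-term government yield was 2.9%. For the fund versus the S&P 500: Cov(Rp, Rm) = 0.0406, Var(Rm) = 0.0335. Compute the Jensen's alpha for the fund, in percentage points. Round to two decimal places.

1.80

β = Cov / Var = 0.0406 / 0.0335 = 1.2119
E[R] = Rf + β(Rm − Rf) = 2.9% + 1.2119 × (8.1% − 2.9%) = 9.2019%
α = Rp − E[R] = 11.0% − 9.2019% = 1.7981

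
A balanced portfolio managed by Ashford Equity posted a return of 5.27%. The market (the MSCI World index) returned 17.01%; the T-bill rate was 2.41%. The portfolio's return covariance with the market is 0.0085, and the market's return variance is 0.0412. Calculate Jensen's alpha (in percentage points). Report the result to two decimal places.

β = Cov / Var = 0.0085 / 0.0412 = 0.2063
E[R] = Rf + β(Rm − Rf) = 2.41% + 0.2063 × (17.01% − 2.41%) = 5.4220%
α = Rp − E[R] = 5.27% − 5.4220% = -0.1520

-0.15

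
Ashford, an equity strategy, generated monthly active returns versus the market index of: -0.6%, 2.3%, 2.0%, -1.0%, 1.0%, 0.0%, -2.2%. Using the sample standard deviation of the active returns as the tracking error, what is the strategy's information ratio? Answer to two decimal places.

r̄ = (-0.6 + 2.3 + 2 − 1 + 1 + 0 − 2.2) / 7 = 0.2143%
Σ(r − r̄)² = 16.1686; sample σ = √(16.1686/6) = 1.6416%
IR = r̄ / tracking error = 0.2143 / 1.6416 = 0.1305

0.13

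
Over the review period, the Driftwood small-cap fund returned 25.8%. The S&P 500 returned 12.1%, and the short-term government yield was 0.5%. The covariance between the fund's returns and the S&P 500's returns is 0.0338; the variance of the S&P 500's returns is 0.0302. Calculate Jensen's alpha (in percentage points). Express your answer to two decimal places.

β = Cov / Var = 0.0338 / 0.0302 = 1.1192
E[R] = Rf + β(Rm − Rf) = 0.5% + 1.1192 × (12.1% − 0.5%) = 13.4827%
α = Rp − E[R] = 25.8% − 13.4827% = 12.3173

12.32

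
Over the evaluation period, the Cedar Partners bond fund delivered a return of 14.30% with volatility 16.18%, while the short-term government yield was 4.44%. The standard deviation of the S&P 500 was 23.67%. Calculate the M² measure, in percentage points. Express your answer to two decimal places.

18.86

Sharpe = (Rp − Rf) / σp = (14.30% − 4.44%) / 16.18% = 0.6094
M² = Rf + Sharpe × σm = 4.44% + 0.6094 × 23.67% = 18.8645%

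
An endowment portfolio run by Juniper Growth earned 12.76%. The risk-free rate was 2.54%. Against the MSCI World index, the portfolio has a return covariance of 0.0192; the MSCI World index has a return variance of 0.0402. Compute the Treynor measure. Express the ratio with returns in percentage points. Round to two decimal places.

β = Cov / Var = 0.0192 / 0.0402 = 0.4776
Treynor = (Rp − Rf) / β = (12.76% − 2.54%) / 0.4776 = 10.22 / 0.4776 = 21.3987

21.40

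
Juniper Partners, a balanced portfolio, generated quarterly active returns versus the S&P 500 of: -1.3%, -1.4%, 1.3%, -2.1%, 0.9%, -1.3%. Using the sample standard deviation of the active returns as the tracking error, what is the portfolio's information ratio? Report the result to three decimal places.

-0.466

r̄ = (-1.3 − 1.4 + 1.3 − 2.1 + 0.9 − 1.3) / 6 = -0.6500%
Σ(r − r̄)² = (-1.3 − (-0.6500))² + (-1.4 − (-0.6500))² + (1.3 − (-0.6500))² + … = 9.7150
σ = √[9.7150 / 5] = 1.3939%
IR = r̄ / tracking error = -0.6500 / 1.3939 = -0.4663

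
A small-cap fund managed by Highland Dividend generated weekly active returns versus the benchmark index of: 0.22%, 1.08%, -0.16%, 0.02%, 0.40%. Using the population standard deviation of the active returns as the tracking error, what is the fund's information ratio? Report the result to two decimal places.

μ = (0.22 + 1.08 − 0.16 + 0.02 + 0.4) / 5 = 0.3120%
Σ(r − μ)² = (0.22 − 0.3120)² + (1.08 − 0.3120)² + (-0.16 − 0.3120)² + … = 0.9141
population σ = √(0.9141 / 5) = √0.1828 = 0.4276%
IR = μ / tracking error = 0.3120 / 0.4276 = 0.7297

0.73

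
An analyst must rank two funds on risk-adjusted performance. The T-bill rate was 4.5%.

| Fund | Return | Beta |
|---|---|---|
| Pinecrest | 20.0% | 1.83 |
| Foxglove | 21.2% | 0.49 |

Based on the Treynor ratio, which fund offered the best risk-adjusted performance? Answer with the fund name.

Pinecrest: Treynor = (20.0% − 4.5%) / 1.83 = 8.470
Foxglove: Treynor = (21.2% − 4.5%) / 0.49 = 34.082
Highest: Foxglove (34.082).

Foxglove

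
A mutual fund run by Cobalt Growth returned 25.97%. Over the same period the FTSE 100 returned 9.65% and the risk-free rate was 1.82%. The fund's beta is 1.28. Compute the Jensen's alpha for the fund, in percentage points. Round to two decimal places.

14.13

CAPM expected return = Rf + β(Rm − Rf) = 1.82% + 1.28 × (9.65% − 1.82%) = 1.82 + 1.28 × 7.83 = 11.8424%
Jensen's α = Rp − E[R] = 25.97% − 11.8424% = 14.1276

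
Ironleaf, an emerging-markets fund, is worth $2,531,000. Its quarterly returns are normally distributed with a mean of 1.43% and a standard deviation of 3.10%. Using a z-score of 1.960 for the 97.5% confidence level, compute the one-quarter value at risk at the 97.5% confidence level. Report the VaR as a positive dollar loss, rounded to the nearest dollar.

Return at the 97.5% tail: μ − z·σ = 1.43% − 1.960 × 3.10% = 1.43 − 6.0760 = -4.6460%
VaR = −(-4.6460%) × $2,531,000 = 4.6460% × $2,531,000 = $117,590

$117,590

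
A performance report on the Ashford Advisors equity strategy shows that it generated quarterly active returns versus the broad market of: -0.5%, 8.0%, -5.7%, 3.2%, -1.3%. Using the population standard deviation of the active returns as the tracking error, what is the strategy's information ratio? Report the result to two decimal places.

Mean return r̄ = 3.70 / 5 = 0.7400%
Σ(r − r̄)² = (-0.5 − 0.7400)² + (8 − 0.7400)² + … = 105.9320
population σ = √(105.9320 / 5) = √21.1864 = 4.6029%
IR = r̄ / tracking error = 0.7400 / 4.6029 = 0.1608

0.16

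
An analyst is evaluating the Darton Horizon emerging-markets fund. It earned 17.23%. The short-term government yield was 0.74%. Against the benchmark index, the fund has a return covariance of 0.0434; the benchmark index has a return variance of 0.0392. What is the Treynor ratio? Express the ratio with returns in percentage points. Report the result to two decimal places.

14.89

β = Cov / Var = 0.0434 / 0.0392 = 1.1071
Treynor = (Rp − Rf) / β = (17.23% − 0.74%) / 1.1071 = 16.49 / 1.1071 = 14.8948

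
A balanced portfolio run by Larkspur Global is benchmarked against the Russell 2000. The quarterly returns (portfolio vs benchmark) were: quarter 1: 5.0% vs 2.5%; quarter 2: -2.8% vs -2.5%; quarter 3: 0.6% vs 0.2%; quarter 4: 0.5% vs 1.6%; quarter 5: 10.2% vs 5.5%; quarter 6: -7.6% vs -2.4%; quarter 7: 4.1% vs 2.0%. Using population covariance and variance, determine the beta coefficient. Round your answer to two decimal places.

r̄p = 1.4286%,  r̄m = 0.9857%
Cov = Σ(rp − r̄p)(rm − r̄m) / 7 = 13.3004
Var(rm) = Σ(rm − r̄m)² / 7 = 6.9012
β = Cov / Var = 13.3004 / 6.9012 = 1.9273

1.93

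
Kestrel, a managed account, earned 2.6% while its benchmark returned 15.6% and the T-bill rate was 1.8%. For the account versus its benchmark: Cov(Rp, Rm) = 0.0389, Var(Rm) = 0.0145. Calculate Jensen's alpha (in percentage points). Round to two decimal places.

β = Cov / Var = 0.0389 / 0.0145 = 2.6828
E[R] = Rf + β(Rm − Rf) = 1.8% + 2.6828 × (15.6% − 1.8%) = 38.8226%
α = Rp − E[R] = 2.6% − 38.8226% = -36.2226

-36.22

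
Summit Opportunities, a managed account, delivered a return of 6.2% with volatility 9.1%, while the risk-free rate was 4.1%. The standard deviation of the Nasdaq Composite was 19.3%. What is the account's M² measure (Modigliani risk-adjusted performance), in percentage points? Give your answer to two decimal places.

8.55

Sharpe = (Rp − Rf) / σp = (6.2% − 4.1%) / 9.1% = 0.2308
M² = Rf + Sharpe × σm = 4.1% + 0.2308 × 19.3% = 8.5544%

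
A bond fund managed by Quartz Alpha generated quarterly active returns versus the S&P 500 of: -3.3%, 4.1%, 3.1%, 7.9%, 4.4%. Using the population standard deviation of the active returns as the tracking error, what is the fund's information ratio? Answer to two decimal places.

0.89

μ = (-3.3 + 4.1 + 3.1 + 7.9 + 4.4) / 5 = 16.20 / 5 = 3.2400%
Σ(r − μ)² = 66.5920; population σ = √(66.5920/5) = 3.6494%
IR = μ / tracking error = 3.2400 / 3.6494 = 0.8878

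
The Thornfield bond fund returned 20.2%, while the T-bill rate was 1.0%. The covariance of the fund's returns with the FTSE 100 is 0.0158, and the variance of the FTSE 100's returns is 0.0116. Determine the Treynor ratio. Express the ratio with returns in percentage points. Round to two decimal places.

14.10

β = Cov / Var = 0.0158 / 0.0116 = 1.3621
Treynor = (Rp − Rf) / β = (20.2% − 1.0%) / 1.3621 = 19.20 / 1.3621 = 14.0959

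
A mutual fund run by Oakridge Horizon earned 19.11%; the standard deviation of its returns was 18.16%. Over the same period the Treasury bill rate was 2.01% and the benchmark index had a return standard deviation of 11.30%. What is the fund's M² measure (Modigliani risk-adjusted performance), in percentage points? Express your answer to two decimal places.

Sharpe = (Rp − Rf) / σp = (19.11% − 2.01%) / 18.16% = 0.9416
M² = Rf + Sharpe × σm = 2.01% + 0.9416 × 11.30% = 12.6501%

12.65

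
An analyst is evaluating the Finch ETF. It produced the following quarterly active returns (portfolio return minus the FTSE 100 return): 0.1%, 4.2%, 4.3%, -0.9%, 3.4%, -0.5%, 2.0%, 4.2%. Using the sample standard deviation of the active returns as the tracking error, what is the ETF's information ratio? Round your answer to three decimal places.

0.938

r̄ = (0.1 + 4.2 + 4.3 − 0.9 + 3.4 − 0.5 + 2 + 4.2) / 8 = 2.1000%
Sample σ = √[Σ(r − r̄)² / 7] = √[35.1200 / 7] = √5.0171 = 2.2399%
IR = r̄ / tracking error = 2.1000 / 2.2399 = 0.9375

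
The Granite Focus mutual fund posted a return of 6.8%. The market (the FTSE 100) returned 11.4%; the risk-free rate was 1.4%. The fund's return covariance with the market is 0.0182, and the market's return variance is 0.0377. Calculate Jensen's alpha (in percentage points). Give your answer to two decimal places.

0.57

β = Cov / Var = 0.0182 / 0.0377 = 0.4828
E[R] = Rf + β(Rm − Rf) = 1.4% + 0.4828 × (11.4% − 1.4%) = 6.2280%
α = Rp − E[R] = 6.8% − 6.2280% = 0.5720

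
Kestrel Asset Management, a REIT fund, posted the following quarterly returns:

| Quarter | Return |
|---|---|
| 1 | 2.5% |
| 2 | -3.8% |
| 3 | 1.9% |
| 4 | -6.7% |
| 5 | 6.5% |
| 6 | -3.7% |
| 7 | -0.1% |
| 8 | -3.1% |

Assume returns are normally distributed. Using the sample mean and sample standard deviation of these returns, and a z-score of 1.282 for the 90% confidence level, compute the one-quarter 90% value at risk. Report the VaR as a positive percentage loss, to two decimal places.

r̄ = (2.5 − 3.8 + 1.9 − 6.7 + 6.5 − 3.7 − 0.1 − 3.1) / 8 = -0.8125%
Σ(r − r̄)² = (2.5 − (-0.8125))² + (-3.8 − (-0.8125))² + (1.9 − (-0.8125))² + … = 129.4688
sample σ = √(129.4688 / 7) = √18.4955 = 4.3006%
VaR = −(r̄ − z·σ) = −(-0.8125 − 1.282 × 4.3006) = −(-6.3259) = 6.3259%

6.33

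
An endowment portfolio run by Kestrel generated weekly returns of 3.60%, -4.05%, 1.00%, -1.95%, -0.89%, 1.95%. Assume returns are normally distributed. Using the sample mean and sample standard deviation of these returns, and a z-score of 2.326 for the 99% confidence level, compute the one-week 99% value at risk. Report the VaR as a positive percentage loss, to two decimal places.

6.53

r̄ = (3.6 − 4.05 + 1 − 1.95 − 0.89 + 1.95) / 6 = -0.0567%
Sample σ = √[Σ(r − r̄)² / 5] = √[38.7403 / 5] = √7.7481 = 2.7835%
VaR = −(r̄ − z·σ) = −(-0.0567 − 2.326 × 2.7835) = −(-6.5311) = 6.5311%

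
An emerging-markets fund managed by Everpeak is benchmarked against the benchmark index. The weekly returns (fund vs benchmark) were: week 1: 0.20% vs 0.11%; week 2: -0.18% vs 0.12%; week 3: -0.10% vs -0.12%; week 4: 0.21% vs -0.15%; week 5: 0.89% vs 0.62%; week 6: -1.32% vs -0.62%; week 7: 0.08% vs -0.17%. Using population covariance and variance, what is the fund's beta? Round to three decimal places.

r̄p = -0.0314%,  r̄m = -0.0300%
Cov = Σ(rp − r̄p)(rm − r̄m) / 7 = 0.1901
Var(rm) = Σ(rm − r̄m)² / 7 = 0.1221
β = Cov / Var = 0.1901 / 0.1221 = 1.5569

1.557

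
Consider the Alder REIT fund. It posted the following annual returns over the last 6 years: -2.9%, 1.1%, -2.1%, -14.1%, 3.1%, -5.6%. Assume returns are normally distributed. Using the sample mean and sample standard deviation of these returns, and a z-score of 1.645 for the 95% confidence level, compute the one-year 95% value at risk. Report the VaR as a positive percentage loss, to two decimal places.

Mean return r̄ = -20.50 / 6 = -3.4167%
Sample std dev = √[183.7683 / 5] = 6.0625%
VaR = −(r̄ − z·σ) = −(-3.4167 − 1.645 × 6.0625) = −(-13.3895) = 13.3895%

13.39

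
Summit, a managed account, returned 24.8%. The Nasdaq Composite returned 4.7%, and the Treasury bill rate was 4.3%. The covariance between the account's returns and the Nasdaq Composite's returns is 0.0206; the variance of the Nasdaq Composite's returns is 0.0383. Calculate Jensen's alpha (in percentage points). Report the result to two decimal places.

20.28

β = Cov / Var = 0.0206 / 0.0383 = 0.5379
E[R] = Rf + β(Rm − Rf) = 4.3% + 0.5379 × (4.7% − 4.3%) = 4.5152%
α = Rp − E[R] = 24.8% − 4.5152% = 20.2848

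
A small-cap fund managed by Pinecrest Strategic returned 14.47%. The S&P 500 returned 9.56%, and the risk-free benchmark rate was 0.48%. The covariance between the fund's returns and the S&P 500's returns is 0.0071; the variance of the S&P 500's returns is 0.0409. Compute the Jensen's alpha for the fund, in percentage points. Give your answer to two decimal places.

β = Cov / Var = 0.0071 / 0.0409 = 0.1736
E[R] = Rf + β(Rm − Rf) = 0.48% + 0.1736 × (9.56% − 0.48%) = 2.0563%
α = Rp − E[R] = 14.47% − 2.0563% = 12.4137

12.41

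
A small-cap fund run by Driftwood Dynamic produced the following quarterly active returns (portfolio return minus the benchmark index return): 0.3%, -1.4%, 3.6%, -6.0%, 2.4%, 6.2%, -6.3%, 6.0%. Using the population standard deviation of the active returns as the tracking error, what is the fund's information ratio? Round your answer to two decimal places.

Mean return r̄ = 4.80 / 8 = 0.6000%
Population std dev = √[168.0200 / 8] = 4.5828%
IR = r̄ / tracking error = 0.6000 / 4.5828 = 0.1309

0.13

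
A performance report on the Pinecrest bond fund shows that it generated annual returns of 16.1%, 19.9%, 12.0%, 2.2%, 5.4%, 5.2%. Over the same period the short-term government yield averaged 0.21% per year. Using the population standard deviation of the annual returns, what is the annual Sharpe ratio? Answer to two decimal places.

Mean return r̄ = 60.80 / 6 = 10.1333%
Population σ = √[Σ(r − r̄)² / 6] = √[244.1533 / 6] = √40.6922 = 6.3790%
Sharpe = (r̄ − rf) / σ = (10.1333 − 0.21) / 6.3790 = 9.9233 / 6.3790 = 1.5556

1.56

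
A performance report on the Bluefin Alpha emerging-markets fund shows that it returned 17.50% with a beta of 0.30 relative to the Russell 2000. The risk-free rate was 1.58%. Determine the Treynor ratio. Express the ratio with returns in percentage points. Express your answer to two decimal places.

53.07

Treynor = (Rp − Rf) / β = (17.50% − 1.58%) / 0.30 = 15.92 / 0.30 = 53.0667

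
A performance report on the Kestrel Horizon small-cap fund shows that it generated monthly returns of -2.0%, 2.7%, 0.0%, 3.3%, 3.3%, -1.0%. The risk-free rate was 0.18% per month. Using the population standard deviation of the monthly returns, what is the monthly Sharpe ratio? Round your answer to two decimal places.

0.41

r̄ = (-2 + 2.7 + 0 + 3.3 + 3.3 − 1) / 6 = 1.0500%
Σ(r − r̄)² = (-2 − 1.0500)² + (2.7 − 1.0500)² + … = 27.4550
σ = √[27.4550 / 6] = 2.1391%
Sharpe = (r̄ − rf) / σ = (1.0500 − 0.18) / 2.1391 = 0.8700 / 2.1391 = 0.4067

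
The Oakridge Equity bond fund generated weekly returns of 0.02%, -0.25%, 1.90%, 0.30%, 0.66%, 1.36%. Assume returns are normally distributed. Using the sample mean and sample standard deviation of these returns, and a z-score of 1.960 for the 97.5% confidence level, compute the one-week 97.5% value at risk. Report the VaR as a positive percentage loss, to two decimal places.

μ = (0.02 − 0.25 + 1.9 + 0.3 + 0.66 + 1.36) / 6 = 3.990 / 6 = 0.6650%
Σ(r − μ)² = 3.3948; sample σ = √(3.3948/5) = 0.8240%
VaR = −(μ − z·σ) = −(0.6650 − 1.960 × 0.8240) = −(-0.9500) = 0.9500%

0.95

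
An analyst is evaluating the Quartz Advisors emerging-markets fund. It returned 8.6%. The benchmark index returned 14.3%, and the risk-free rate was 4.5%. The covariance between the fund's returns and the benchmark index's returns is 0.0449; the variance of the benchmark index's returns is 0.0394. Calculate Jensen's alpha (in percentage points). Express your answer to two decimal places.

β = Cov / Var = 0.0449 / 0.0394 = 1.1396
E[R] = Rf + β(Rm − Rf) = 4.5% + 1.1396 × (14.3% − 4.5%) = 15.6681%
α = Rp − E[R] = 8.6% − 15.6681% = -7.0681

-7.07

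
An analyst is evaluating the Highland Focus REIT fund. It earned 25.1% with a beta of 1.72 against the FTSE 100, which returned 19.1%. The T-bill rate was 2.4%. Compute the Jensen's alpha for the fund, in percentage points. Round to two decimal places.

-6.02

CAPM expected return = Rf + β(Rm − Rf) = 2.4% + 1.72 × (19.1% − 2.4%) = 2.4 + 1.72 × 16.70 = 31.1240%
Jensen's α = Rp − E[R] = 25.1% − 31.1240% = -6.0240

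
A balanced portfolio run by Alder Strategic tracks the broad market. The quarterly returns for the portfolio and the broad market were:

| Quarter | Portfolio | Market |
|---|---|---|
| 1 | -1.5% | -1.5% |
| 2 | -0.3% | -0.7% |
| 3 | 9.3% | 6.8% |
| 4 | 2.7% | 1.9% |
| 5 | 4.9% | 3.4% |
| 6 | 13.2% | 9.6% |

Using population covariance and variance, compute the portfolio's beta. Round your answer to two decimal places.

r̄p = 4.7167%,  r̄m = 3.2500%
Cov = Σ(rp − r̄p)(rm − r̄m) / 6 = 20.3725
Var(rm) = Σ(rm − r̄m)² / 6 = 15.4892
β = Cov / Var = 20.3725 / 15.4892 = 1.3153

1.32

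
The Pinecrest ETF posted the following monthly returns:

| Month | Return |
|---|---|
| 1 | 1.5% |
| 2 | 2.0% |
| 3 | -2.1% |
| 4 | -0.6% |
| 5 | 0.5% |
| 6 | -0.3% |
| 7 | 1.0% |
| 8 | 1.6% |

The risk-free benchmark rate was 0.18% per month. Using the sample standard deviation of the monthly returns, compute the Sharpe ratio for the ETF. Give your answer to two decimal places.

μ = (1.5 + 2 − 2.1 − 0.6 + 0.5 − 0.3 + 1 + 1.6) / 8 = 0.4500%
Σ(r − μ)² = 13.3000; sample σ = √(13.3000/7) = 1.3784%
Sharpe = (μ − rf) / σ = (0.4500 − 0.18) / 1.3784 = 0.2700 / 1.3784 = 0.1959

0.20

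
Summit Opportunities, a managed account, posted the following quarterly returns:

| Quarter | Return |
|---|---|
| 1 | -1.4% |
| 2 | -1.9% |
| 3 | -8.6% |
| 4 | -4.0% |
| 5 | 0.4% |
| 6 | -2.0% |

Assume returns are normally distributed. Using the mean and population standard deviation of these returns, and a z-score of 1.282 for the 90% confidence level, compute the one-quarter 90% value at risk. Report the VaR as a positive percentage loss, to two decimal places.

6.57

μ = (-1.4 − 1.9 − 8.6 − 4 + 0.4 − 2) / 6 = -17.50 / 6 = -2.9167%
Σ(r − μ)² = (-1.4 − (-2.9167))² + (-1.9 − (-2.9167))² + (-8.6 − (-2.9167))² + … = 48.6483
population σ = √(48.6483 / 6) = √8.1081 = 2.8475%
VaR = −(μ − z·σ) = −(-2.9167 − 1.282 × 2.8475) = −(-6.5672) = 6.5672%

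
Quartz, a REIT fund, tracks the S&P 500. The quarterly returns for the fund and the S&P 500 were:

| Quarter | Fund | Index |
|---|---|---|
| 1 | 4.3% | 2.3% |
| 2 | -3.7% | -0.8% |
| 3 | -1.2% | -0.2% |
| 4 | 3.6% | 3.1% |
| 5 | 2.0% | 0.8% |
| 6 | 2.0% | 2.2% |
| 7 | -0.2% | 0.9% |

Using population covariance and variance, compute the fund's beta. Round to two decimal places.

1.83

r̄p = 0.9714%,  r̄m = 1.1857%
Cov = Σ(rp − r̄p)(rm − r̄m) / 7 = 3.1439
Var(rm) = Σ(rm − r̄m)² / 7 = 1.7184
β = Cov / Var = 3.1439 / 1.7184 = 1.8296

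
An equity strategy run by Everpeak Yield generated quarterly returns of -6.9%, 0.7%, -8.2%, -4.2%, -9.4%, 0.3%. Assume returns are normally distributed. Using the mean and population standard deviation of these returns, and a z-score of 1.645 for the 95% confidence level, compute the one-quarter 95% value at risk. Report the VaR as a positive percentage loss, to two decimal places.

r̄ = (-6.9 + 0.7 − 8.2 − 4.2 − 9.4 + 0.3) / 6 = -27.70 / 6 = -4.6167%
Σ(r − r̄)² = 93.5483; population σ = √(93.5483/6) = 3.9486%
VaR = −(r̄ − z·σ) = −(-4.6167 − 1.645 × 3.9486) = −(-11.1121) = 11.1121%

11.11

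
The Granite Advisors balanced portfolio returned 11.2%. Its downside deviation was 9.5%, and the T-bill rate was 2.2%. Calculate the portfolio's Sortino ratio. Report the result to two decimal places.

0.95

Sortino = (Rp − Rf) / σd = (11.2% − 2.2%) / 9.5% = 9.00% / 9.5% = 0.9474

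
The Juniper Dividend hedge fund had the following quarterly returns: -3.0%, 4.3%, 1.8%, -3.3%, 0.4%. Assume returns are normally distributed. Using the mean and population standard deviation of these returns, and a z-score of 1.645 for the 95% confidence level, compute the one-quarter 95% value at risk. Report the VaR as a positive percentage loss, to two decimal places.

μ = (-3 + 4.3 + 1.8 − 3.3 + 0.4) / 5 = 0.20 / 5 = 0.0400%
Σ(r − μ)² = 41.7720; population σ = √(41.7720/5) = 2.8904%
VaR = −(μ − z·σ) = −(0.0400 − 1.645 × 2.8904) = −(-4.7147) = 4.7147%

4.71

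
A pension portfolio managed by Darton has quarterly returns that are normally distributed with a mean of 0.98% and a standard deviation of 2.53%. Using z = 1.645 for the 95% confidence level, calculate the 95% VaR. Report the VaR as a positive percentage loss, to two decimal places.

VaR (as % loss) = −(μ − z·σ) = −(0.98% − 1.645 × 2.53%) = −(-3.18185%) = 3.18185%

3.18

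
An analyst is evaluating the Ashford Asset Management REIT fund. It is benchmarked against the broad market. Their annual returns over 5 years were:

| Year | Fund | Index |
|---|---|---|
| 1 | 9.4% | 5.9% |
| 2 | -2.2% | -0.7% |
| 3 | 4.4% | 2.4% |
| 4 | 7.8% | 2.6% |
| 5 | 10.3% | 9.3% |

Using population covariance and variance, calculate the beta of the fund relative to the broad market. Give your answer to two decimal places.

r̄p = 5.9400%,  r̄m = 3.9000%
Cov = Σ(rp − r̄p)(rm − r̄m) / 5 = 13.5600
Var(rm) = Σ(rm − r̄m)² / 5 = 11.6520
β = Cov / Var = 13.5600 / 11.6520 = 1.1637

1.16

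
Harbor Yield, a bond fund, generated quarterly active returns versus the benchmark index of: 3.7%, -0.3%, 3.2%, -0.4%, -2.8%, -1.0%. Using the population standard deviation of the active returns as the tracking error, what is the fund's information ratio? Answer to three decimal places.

0.173

r̄ = (3.7 − 0.3 + 3.2 − 0.4 − 2.8 − 1) / 6 = 2.40 / 6 = 0.4000%
Population std dev = √[32.0600 / 6] = 2.3116%
IR = r̄ / tracking error = 0.4000 / 2.3116 = 0.1730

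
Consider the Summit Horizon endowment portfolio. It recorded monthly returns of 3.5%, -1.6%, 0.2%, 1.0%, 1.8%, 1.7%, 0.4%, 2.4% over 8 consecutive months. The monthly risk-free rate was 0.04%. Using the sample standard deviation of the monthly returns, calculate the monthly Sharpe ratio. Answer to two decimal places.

r̄ = (3.5 − 1.6 + 0.2 + 1 + 1.8 + 1.7 + 0.4 + 2.4) / 8 = 9.40 / 8 = 1.1750%
Σ(r − r̄)² = (3.5 − 1.1750)² + (-1.6 − 1.1750)² + … = 16.8550
σ = √[16.8550 / 7] = 1.5517%
Sharpe = (r̄ − rf) / σ = (1.1750 − 0.04) / 1.5517 = 1.1350 / 1.5517 = 0.7315

0.73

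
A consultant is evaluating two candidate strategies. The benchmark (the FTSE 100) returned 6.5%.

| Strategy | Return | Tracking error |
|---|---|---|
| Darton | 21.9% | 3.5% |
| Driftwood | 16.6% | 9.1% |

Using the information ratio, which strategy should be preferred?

Darton

Darton: IR = (21.9% − 6.5%) / 3.5% = 4.400
Driftwood: IR = (16.6% − 6.5%) / 9.1% = 1.110
Highest: Darton (4.400).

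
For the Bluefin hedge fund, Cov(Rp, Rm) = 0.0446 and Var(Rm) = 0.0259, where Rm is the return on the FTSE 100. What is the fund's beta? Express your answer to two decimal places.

β = Cov(Rp, Rm) / Var(Rm) = 0.0446 / 0.0259 = 1.7220

1.72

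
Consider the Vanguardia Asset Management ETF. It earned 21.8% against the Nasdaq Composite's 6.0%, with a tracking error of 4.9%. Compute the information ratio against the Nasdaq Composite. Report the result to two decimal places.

IR = (Rp − Rb) / TE = (21.8% − 6.0%) / 4.9% = 15.80% / 4.9% = 3.2245

3.22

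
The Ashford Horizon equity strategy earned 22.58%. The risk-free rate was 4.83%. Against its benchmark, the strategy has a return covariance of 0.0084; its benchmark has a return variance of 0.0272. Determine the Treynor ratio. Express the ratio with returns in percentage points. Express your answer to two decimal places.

57.48

β = Cov / Var = 0.0084 / 0.0272 = 0.3088
Treynor = (Rp − Rf) / β = (22.58% − 4.83%) / 0.3088 = 17.75 / 0.3088 = 57.4806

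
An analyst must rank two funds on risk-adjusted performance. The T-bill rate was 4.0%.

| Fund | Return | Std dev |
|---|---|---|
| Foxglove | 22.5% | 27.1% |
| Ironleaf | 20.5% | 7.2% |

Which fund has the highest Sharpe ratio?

Ironleaf

Foxglove: Sharpe ratio = (22.5% − 4.0%) / 27.1% = 0.683
Ironleaf: Sharpe ratio = (20.5% − 4.0%) / 7.2% = 2.292
Highest: Ironleaf (2.292).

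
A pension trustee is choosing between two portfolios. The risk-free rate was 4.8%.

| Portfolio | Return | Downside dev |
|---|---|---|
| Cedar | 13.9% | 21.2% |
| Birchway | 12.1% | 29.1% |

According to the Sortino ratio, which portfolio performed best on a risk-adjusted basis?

Cedar: Sortino ratio = (13.9% − 4.8%) / 21.2% = 0.429
Birchway: Sortino ratio = (12.1% − 4.8%) / 29.1% = 0.251
Highest: Cedar (0.429).

Cedar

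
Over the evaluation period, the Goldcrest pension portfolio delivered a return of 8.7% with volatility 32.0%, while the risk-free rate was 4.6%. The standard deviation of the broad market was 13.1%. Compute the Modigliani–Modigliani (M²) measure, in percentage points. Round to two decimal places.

6.28

Sharpe = (Rp − Rf) / σp = (8.7% − 4.6%) / 32.0% = 0.1281
M² = Rf + Sharpe × σm = 4.6% + 0.1281 × 13.1% = 6.2781%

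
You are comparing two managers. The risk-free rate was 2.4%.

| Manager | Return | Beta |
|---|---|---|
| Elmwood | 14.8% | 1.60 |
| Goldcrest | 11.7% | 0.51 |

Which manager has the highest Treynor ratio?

Elmwood: Treynor = (14.8% − 2.4%) / 1.60 = 7.750
Goldcrest: Treynor = (11.7% − 2.4%) / 0.51 = 18.235
Highest: Goldcrest (18.235).

Goldcrest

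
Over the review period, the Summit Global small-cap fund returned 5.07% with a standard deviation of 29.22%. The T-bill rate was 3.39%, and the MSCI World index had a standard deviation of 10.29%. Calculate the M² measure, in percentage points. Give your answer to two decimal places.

Sharpe = (Rp − Rf) / σp = (5.07% − 3.39%) / 29.22% = 0.0575
M² = Rf + Sharpe × σm = 3.39% + 0.0575 × 10.29% = 3.9817%

3.98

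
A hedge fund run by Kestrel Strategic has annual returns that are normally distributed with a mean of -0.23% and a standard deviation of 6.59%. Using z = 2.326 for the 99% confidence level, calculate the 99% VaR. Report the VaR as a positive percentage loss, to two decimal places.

15.56

VaR (as % loss) = −(μ − z·σ) = −(-0.23% − 2.326 × 6.59%) = −(-15.55834%) = 15.55834%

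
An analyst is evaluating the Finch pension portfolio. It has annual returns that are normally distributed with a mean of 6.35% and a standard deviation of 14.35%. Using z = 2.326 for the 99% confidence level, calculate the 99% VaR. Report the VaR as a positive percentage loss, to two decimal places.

27.03

VaR (as % loss) = −(μ − z·σ) = −(6.35% − 2.326 × 14.35%) = −(-27.0281%) = 27.0281%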